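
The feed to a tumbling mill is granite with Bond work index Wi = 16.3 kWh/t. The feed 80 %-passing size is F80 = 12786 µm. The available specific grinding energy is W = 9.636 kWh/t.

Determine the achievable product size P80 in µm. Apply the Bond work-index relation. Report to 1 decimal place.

W = 10·Wi·[P80^(−½) − F80^(−½)]
⇒ 1/√P80 = W/(10 Wi) + 1/√F80
  = 9.6360/(10·16.3) + 1/√12786 = 0.059117 + 0.008844 = 0.067960
P80 = (1/0.067960)² = 14.7145² = 216.52 µm

P80 = 216.5 µm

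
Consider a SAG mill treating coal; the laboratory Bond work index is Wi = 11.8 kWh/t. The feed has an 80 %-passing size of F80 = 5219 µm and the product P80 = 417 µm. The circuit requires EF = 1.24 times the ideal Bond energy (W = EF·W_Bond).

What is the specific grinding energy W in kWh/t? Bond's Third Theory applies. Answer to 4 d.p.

Bond:  W = 10 Wi (1/√P − 1/√F)
1/√417 = 0.048970;  1/√5219 = 0.013842
W = 10·11.8·(0.048970 − 0.013842) = 4.1451 kWh/t
With EF = 1.24: W = 4.1451·1.24 = 5.1399 kWh/t

W = 5.1399 kWh/t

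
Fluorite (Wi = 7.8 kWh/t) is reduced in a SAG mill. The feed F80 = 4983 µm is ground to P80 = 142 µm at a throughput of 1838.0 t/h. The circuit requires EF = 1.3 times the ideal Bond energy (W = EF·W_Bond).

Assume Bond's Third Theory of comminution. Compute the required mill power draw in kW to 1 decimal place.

W = 10·Wi·(P80^(-½) − F80^(-½))
W = 10·7.8·(1/√142 − 1/√4983) = 10·7.8·(0.069752) = 5.4406 kWh/t
W_actual = 1.3 × 5.4406 = 7.0728 kWh/t
P_mill = W·ṁ = 7.0728·1838.0 = 12999.9 kW

P = 12999.9 kW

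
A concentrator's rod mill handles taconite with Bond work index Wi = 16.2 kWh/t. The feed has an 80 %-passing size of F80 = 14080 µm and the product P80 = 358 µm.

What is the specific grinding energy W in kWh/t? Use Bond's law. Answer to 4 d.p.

W = 10 Wi (1/√P80 − 1/√F80)  [Bond]
1/√358 = 0.052852;  1/√14080 = 0.008427
W = 10·16.2·(0.052852 − 0.008427) = 7.1967 kWh/t

W = 7.1967 kWh/t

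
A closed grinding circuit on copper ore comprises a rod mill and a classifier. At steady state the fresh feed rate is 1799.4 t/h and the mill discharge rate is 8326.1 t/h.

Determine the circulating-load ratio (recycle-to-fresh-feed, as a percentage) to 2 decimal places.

Steady state: M = F + R.
R = M − F = 8326.1 − 1799.4 = 6526.7 t/h
CL = 100·R/F = 100·6526.7/1799.4 = 362.72 %

CL = 362.72 %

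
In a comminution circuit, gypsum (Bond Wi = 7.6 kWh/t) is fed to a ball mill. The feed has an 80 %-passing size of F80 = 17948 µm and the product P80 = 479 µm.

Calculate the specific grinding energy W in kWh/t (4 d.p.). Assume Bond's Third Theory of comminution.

W = 2.9052 kWh/t

W = 10 Wi (1/√P80 − 1/√F80)  [Bond]
1/√479 = 0.045691;  1/√17948 = 0.007464
W = 10·7.6·(0.045691 − 0.007464) = 2.9052 kWh/t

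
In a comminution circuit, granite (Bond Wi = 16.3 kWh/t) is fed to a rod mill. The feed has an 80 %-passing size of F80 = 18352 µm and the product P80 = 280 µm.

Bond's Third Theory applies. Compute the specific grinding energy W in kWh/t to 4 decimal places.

W = 10 Wi (1/√P80 − 1/√F80)  [Bond]
1/√280 = 0.059761;  1/√18352 = 0.007382
W = 10·16.3·(0.059761 − 0.007382) = 8.5379 kWh/t

W = 8.5379 kWh/t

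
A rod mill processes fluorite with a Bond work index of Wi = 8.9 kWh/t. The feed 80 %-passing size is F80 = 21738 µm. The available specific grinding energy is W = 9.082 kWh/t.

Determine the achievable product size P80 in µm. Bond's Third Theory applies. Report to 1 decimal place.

P80 = 84.4 µm

W_Bond = 10·Wi·(1/√P₈₀ − 1/√F₈₀)
P80^-0.5 = F80^-0.5 + W/(10 Wi)
  = 9.0820/(10·8.9) + 1/√21738 = 0.102045 + 0.006783 = 0.108827
P80 = (1/0.108827)² = 9.1889² = 84.44 µm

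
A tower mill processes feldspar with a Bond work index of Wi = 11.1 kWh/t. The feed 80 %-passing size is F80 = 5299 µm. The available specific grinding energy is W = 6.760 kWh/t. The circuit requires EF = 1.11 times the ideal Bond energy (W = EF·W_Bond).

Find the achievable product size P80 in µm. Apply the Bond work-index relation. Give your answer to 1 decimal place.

P80 = 212.5 µm

W = 10 Wi / √P80 − 10 Wi / √F80
W_Bond = W / EF = 6.760 / 1.11 = 6.0901 kWh/t
1/√P80 = 1/√F80 + W_Bond/(10·Wi)
  = 6.0901/(10·11.1) + 1/√5299 = 0.054866 + 0.013737 = 0.068603
P80 = (1/0.068603)² = 14.5766² = 212.48 µm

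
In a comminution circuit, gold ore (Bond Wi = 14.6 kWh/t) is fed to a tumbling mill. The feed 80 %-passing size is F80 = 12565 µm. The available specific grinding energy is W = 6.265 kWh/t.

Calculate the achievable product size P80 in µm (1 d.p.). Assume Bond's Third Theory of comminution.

P80 = 372.2 µm

W = 10 Wi (1/√P80 − 1/√F80)  [Bond]
⇒ 1/√P80 = W/(10·Wi) + 1/√F80
  = 6.2650/(10·14.6) + 1/√12565 = 0.042911 + 0.008921 = 0.051832
P80 = (1/0.051832)² = 19.2931² = 372.22 µm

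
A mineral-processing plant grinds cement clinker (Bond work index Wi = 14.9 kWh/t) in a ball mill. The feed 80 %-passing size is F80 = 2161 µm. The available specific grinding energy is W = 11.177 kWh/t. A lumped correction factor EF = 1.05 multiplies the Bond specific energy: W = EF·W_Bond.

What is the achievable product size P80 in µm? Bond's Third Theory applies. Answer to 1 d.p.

P80 = 115.7 µm

Bond: W = 10·Wi·(1/√P80 − 1/√F80)
W_Bond = W / EF = 11.177 / 1.05 = 10.6448 kWh/t
⇒ 1/√P80 = W_Bond/(10 Wi) + 1/√F80
  = 10.6448/(10·14.9) + 1/√2161 = 0.071441 + 0.021512 = 0.092953
P80 = (1/0.092953)² = 10.7581² = 115.74 µm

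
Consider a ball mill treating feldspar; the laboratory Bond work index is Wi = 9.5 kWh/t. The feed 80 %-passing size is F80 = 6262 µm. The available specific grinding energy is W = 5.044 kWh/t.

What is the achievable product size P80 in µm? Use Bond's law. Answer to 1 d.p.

P80 = 231.4 µm

Bond: W = 10·Wi·(1/√P80 − 1/√F80)
⇒ 1/√P80 = W/(10 Wi) + 1/√F80
  = 5.0440/(10·9.5) + 1/√6262 = 0.053095 + 0.012637 = 0.065732
P80 = (1/0.065732)² = 15.2134² = 231.45 µm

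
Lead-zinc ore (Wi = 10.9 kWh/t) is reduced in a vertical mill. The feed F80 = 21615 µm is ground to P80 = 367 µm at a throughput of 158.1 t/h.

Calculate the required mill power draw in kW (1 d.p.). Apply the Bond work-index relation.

W = 10 Wi (1/√P80 − 1/√F80)  [Bond]
W = 10·10.9·(1/√367 − 1/√21615) = 10·10.9·(0.045398) = 4.9484 kWh/t
P = W·T = 4.9484·158.1 = 782.3 kW

P = 782.3 kW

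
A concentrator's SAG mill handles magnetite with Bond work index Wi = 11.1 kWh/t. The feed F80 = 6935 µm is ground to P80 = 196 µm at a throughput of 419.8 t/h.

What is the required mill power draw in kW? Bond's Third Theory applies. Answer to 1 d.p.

W_Bond = 10·Wi·(1/√P₈₀ − 1/√F₈₀)
W = 10·11.1·(1/√196 − 1/√6935) = 10·11.1·(0.059420) = 6.5957 kWh/t
P = W·T = 6.5957·419.8 = 2768.9 kW

P = 2768.9 kW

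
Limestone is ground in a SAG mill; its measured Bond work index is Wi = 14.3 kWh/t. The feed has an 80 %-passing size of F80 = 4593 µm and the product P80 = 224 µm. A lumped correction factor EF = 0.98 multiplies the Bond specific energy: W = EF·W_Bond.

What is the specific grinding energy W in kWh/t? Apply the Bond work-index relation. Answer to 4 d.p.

W = 7.2957 kWh/t

W = 10 Wi (1/√P80 − 1/√F80)  [Bond]
1/√224 = 0.066815;  1/√4593 = 0.014755
W = 10·14.3·(0.066815 − 0.014755) = 7.4446 kWh/t
Apply correction: 7.4446 × 0.98 = 7.2957 kWh/t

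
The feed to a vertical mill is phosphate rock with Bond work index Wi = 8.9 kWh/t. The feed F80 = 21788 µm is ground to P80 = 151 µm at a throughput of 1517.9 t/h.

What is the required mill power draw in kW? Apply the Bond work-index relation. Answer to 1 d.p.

P = 10078.5 kW

W = 10·Wi·[P80^(−½) − F80^(−½)]
W = 10·8.9·(1/√151 − 1/√21788) = 10·8.9·(0.074604) = 6.6398 kWh/t
P_mill = W·ṁ = 6.6398·1517.9 = 10078.5 kW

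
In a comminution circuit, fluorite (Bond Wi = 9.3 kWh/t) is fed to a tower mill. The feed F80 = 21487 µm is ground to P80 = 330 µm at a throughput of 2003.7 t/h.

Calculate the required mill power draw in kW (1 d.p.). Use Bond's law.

P = 8986.7 kW

W = 10·Wi·[P80^(−½) − F80^(−½)]
W = 10·9.3·(1/√330 − 1/√21487) = 10·9.3·(0.048226) = 4.4850 kWh/t
Power = W × throughput = 4.4850 kWh/t × 2003.7 t/h = 8986.7 kW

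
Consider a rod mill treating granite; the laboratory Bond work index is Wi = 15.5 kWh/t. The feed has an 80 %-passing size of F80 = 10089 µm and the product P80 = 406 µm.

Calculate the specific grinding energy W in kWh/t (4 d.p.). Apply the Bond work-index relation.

W = 6.1494 kWh/t

Bond: W = 10·Wi·(1/√P80 − 1/√F80)
1/√406 = 0.049629;  1/√10089 = 0.009956
W = 10·15.5·(0.049629 − 0.009956) = 6.1494 kWh/t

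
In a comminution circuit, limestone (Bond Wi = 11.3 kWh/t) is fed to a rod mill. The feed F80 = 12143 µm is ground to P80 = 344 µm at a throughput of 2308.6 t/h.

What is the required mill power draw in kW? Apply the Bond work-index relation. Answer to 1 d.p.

P = 11697.9 kW

W = 10 Wi (P80^-0.5 − F80^-0.5)
W = 10·11.3·(1/√344 − 1/√12143) = 10·11.3·(0.044842) = 5.0671 kWh/t
Mill draw = 5.0671 × 2308.6 = 11697.9 kW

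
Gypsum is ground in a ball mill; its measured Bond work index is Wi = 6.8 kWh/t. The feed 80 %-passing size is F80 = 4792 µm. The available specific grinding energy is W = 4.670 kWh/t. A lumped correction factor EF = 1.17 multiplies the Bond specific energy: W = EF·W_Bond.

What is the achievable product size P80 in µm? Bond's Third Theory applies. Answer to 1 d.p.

W = 10 Wi (1/√P80 − 1/√F80)  [Bond]
W_Bond = W / EF = 4.670 / 1.17 = 3.9915 kWh/t
P80^(−½) = W_Bond/(10 Wi) + F80^(−½)
  = 3.9915/(10·6.8) + 1/√4792 = 0.058698 + 0.014446 = 0.073144
P80 = (1/0.073144)² = 13.6717² = 186.92 µm

P80 = 186.9 µm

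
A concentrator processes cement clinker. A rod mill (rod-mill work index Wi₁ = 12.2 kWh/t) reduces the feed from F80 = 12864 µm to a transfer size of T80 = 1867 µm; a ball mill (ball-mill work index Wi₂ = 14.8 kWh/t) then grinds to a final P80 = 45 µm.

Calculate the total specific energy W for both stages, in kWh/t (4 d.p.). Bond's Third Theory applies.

W = 20.3852 kWh/t

W = 10 Wi (P80^-0.5 − F80^-0.5)
Stage 1 (12864→1867 µm, Wi₁=12.2): W₁ = 10·12.2·(0.023143 − 0.008817) = 1.7478 kWh/t
Stage 2 (1867→45 µm, Wi₂=14.8): W₂ = 10·14.8·(0.149071 − 0.023143) = 18.6373 kWh/t
W = W₁ + W₂ = 1.7478 + 18.6373 = 20.3852 kWh/t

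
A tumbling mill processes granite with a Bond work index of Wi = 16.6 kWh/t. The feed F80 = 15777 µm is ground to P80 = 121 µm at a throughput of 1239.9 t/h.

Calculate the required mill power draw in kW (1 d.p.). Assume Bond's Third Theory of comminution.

Bond:  W = 10 Wi (1/√P − 1/√F)
W = 10·16.6·(1/√121 − 1/√15777) = 10·16.6·(0.082948) = 13.7693 kWh/t
Mill draw = 13.7693 × 1239.9 = 17072.6 kW

P = 17072.6 kW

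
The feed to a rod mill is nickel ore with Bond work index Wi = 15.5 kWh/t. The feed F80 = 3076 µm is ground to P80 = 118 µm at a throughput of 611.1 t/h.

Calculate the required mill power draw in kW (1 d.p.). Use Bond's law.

W = 10 Wi (1/√P80 − 1/√F80)  [Bond]
W = 10·15.5·(1/√118 − 1/√3076) = 10·15.5·(0.074027) = 11.4742 kWh/t
Mill draw = 11.4742 × 611.1 = 7011.9 kW

P = 7011.9 kW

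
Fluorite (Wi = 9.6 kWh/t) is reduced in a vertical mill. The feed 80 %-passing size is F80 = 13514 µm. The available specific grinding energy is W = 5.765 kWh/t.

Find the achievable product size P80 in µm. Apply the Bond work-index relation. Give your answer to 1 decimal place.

W = 10·Wi·(P80^(-½) − F80^(-½))
P80^(−½) = W/(10 Wi) + F80^(−½)
  = 5.7650/(10·9.6) + 1/√13514 = 0.060052 + 0.008602 = 0.068654
P80 = (1/0.068654)² = 14.5657² = 212.16 µm

P80 = 212.2 µm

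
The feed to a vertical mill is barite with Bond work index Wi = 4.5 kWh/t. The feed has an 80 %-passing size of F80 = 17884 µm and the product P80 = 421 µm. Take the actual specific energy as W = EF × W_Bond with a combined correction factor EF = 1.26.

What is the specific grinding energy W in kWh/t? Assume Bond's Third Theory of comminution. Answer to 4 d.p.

W = 10 Wi (1/√P80 − 1/√F80)  [Bond]
1/√421 = 0.048737;  1/√17884 = 0.007478
W = 10·4.5·(0.048737 − 0.007478) = 1.8567 kWh/t
W_actual = 1.26 × 1.8567 = 2.3394 kWh/t

W = 2.3394 kWh/t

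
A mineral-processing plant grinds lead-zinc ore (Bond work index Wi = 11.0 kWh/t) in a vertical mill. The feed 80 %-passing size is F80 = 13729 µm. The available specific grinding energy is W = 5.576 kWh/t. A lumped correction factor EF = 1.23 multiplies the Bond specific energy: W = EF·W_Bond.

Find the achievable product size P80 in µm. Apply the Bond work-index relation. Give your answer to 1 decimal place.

W = 10·Wi·[P80^(−½) − F80^(−½)]
W_Bond = W / EF = 5.576 / 1.23 = 4.5333 kWh/t
⇒ 1/√P80 = W_Bond/(10·Wi) + 1/√F80
  = 4.5333/(10·11.0) + 1/√13729 = 0.041212 + 0.008535 = 0.049747
P80 = (1/0.049747)² = 20.1018² = 404.08 µm

P80 = 404.1 µm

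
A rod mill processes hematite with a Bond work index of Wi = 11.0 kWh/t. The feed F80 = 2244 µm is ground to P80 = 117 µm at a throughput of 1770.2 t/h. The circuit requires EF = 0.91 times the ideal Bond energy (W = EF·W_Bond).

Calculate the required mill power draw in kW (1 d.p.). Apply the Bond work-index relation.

P = 12641.2 kW

W = 10·Wi·[P80^(−½) − F80^(−½)]
W = 10·11.0·(1/√117 − 1/√2244) = 10·11.0·(0.071340) = 7.8474 kWh/t
W_actual = 0.91 × 7.8474 = 7.1411 kWh/t
P = W·T = 7.1411·1770.2 = 12641.2 kW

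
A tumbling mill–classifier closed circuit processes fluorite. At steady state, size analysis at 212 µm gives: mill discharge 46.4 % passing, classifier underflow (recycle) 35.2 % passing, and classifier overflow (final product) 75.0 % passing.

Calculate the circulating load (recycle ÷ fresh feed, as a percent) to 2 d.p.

Two-product formula at 212 µm:
(1+r)d = ru + o → r = (o−d)/(d−u)
r = (75.0 − 46.4)/(46.4 − 35.2) = 28.6/11.2 = 2.5536
CL = 100·r = 255.36 %

CL = 255.36 %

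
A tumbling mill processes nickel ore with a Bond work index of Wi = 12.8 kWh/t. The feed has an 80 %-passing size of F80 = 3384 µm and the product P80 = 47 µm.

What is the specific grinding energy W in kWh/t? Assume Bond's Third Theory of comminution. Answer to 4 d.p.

W = 16.4704 kWh/t

W = 10·Wi·(P80^(-½) − F80^(-½))
1/√47 = 0.145865;  1/√3384 = 0.017190
W = 10·12.8·(0.145865 − 0.017190) = 16.4704 kWh/t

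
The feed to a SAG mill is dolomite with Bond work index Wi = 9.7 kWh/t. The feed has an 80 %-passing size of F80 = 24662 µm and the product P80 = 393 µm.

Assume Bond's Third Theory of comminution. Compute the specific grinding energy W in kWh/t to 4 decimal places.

Bond: W = 10·Wi·(1/√P80 − 1/√F80)
1/√393 = 0.050443;  1/√24662 = 0.006368
W = 10·9.7·(0.050443 − 0.006368) = 4.2753 kWh/t

W = 4.2753 kWh/t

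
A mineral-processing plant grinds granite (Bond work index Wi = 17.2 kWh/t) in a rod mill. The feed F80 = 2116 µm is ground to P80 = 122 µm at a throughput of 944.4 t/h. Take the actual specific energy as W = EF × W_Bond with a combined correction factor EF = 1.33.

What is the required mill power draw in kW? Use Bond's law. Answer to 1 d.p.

P = 14862.9 kW

W = 10 Wi (1/√P80 − 1/√F80)  [Bond]
W = 10·17.2·(1/√122 − 1/√2116) = 10·17.2·(0.068797) = 11.8330 kWh/t
Apply correction: 11.8330 × 1.33 = 15.7379 kWh/t
Power = W × throughput = 15.7379 kWh/t × 944.4 t/h = 14862.9 kW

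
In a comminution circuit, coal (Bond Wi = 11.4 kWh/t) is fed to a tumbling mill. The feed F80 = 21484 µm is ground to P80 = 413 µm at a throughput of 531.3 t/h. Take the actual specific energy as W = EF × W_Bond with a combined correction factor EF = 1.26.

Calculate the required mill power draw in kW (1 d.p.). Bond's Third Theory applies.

W = 10 Wi (1/√P80 − 1/√F80)  [Bond]
W = 10·11.4·(1/√413 − 1/√21484) = 10·11.4·(0.042384) = 4.8318 kWh/t
Corrected W = EF·W_Bond = 1.26·4.8318 = 6.0881 kWh/t
P = W·T = 6.0881·531.3 = 3234.6 kW

P = 3234.6 kW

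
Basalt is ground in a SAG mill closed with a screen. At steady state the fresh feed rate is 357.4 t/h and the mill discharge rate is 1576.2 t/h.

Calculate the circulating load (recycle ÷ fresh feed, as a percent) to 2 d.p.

M = F + R at steady state, so:
R = M − F = 1576.2 − 357.4 = 1218.8 t/h
CL = 100·R/F = 100·1218.8/357.4 = 341.02 %

CL = 341.02 %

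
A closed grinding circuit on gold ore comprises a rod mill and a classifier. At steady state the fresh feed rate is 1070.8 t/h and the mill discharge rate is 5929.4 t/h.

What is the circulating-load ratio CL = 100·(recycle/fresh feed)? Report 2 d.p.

CL = 453.74 %

M = F + R at steady state, so:
R = M − F = 5929.4 − 1070.8 = 4858.6 t/h
CL = 100·R/F = 100·4858.6/1070.8 = 453.74 %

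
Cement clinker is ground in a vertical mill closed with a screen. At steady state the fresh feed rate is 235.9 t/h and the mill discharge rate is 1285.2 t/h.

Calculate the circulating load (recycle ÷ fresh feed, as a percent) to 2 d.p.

CL = 444.81 %

Mill node: discharge = fresh + recycle.
R = M − F = 1285.2 − 235.9 = 1049.3 t/h
CL = 100·R/F = 100·1049.3/235.9 = 444.81 %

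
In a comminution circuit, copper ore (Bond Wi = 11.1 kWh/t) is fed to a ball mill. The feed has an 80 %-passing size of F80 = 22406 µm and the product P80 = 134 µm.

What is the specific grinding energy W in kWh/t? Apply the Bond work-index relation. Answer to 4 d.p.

Bond:  W = 10 Wi (1/√P − 1/√F)
1/√134 = 0.086387;  1/√22406 = 0.006681
W = 10·11.1·(0.086387 − 0.006681) = 8.8474 kWh/t

W = 8.8474 kWh/t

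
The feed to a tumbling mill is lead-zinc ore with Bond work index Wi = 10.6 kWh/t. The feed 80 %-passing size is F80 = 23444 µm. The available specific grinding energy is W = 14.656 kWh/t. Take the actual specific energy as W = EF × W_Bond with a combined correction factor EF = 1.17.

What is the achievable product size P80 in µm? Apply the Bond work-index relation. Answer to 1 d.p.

P80 = 64.3 µm

W = 10 Wi (1/√P80 − 1/√F80)  [Bond]
W_Bond = W / EF = 14.656 / 1.17 = 12.5265 kWh/t
1/√P80 = 1/√F80 + W_Bond/(10·Wi)
  = 12.5265/(10·10.6) + 1/√23444 = 0.118174 + 0.006531 = 0.124706
P80 = (1/0.124706)² = 8.0189² = 64.30 µm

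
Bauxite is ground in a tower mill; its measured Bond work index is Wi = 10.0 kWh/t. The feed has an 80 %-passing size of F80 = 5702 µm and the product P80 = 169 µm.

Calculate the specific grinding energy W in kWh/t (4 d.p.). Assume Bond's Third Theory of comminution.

W = 6.3680 kWh/t

Bond: W = 10·Wi·(1/√P80 − 1/√F80)
1/√169 = 0.076923;  1/√5702 = 0.013243
W = 10·10.0·(0.076923 − 0.013243) = 6.3680 kWh/t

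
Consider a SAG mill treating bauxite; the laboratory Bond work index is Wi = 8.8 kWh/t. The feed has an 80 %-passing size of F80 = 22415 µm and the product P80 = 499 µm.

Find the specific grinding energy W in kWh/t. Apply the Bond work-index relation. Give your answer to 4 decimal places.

W = 3.3516 kWh/t

W = 10·Wi·[P80^(−½) − F80^(−½)]
1/√499 = 0.044766;  1/√22415 = 0.006679
W = 10·8.8·(0.044766 − 0.006679) = 3.3516 kWh/t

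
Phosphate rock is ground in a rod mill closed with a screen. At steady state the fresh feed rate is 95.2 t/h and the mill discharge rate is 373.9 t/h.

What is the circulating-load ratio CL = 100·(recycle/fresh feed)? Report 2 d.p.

Mill node: discharge = fresh + recycle.
R = M − F = 373.9 − 95.2 = 278.7 t/h
CL = 100·R/F = 100·278.7/95.2 = 292.75 %

CL = 292.75 %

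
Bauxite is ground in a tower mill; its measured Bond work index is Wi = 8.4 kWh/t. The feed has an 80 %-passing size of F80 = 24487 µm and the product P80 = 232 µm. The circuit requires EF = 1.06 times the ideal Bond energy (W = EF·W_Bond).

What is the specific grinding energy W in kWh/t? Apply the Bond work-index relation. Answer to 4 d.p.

W = 5.2768 kWh/t

W_Bond = 10·Wi·(1/√P₈₀ − 1/√F₈₀)
1/√232 = 0.065653;  1/√24487 = 0.006390
W = 10·8.4·(0.065653 − 0.006390) = 4.9781 kWh/t
With EF = 1.06: W = 4.9781·1.06 = 5.2768 kWh/t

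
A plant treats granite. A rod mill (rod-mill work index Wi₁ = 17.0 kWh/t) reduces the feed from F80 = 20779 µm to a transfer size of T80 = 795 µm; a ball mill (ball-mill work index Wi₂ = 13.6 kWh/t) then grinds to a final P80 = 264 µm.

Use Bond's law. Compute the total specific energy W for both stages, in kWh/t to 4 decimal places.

W = 8.3967 kWh/t

W_Bond = 10·Wi·(1/√P₈₀ − 1/√F₈₀)
Stage 1 (20779→795 µm, Wi₁=17.0): W₁ = 10·17.0·(0.035466 − 0.006937) = 4.8499 kWh/t
Stage 2 (795→264 µm, Wi₂=13.6): W₂ = 10·13.6·(0.061546 − 0.035466) = 3.5468 kWh/t
W = W₁ + W₂ = 4.8499 + 3.5468 = 8.3967 kWh/t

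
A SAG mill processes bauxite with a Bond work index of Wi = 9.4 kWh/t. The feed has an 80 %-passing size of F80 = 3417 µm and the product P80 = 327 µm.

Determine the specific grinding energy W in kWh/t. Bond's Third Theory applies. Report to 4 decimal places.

W = 3.5901 kWh/t

W = 10·Wi·(P80^(-½) − F80^(-½))
1/√327 = 0.055300;  1/√3417 = 0.017107
W = 10·9.4·(0.055300 − 0.017107) = 3.5901 kWh/t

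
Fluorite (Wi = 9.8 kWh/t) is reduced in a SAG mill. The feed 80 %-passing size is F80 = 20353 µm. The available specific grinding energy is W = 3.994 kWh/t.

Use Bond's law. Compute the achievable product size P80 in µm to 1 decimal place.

P80 = 438.3 µm

W = 10 Wi / √P80 − 10 Wi / √F80
P80^(−½) = W/(10 Wi) + F80^(−½)
  = 3.9940/(10·9.8) + 1/√20353 = 0.040755 + 0.007009 = 0.047765
P80 = (1/0.047765)² = 20.9360² = 438.32 µm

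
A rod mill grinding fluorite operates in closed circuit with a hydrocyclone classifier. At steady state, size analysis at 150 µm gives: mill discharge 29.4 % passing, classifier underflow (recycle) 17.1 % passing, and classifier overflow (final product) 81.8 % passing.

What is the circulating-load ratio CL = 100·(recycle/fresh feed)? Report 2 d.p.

CL = 426.02 %

Mass balance on the −150 µm fraction:
(1+r)·d = r·u + o ⇒ r = (o−d)/(d−u)
r = (81.8 − 29.4)/(29.4 − 17.1) = 52.4/12.3 = 4.2602
CL = 100·r = 426.02 %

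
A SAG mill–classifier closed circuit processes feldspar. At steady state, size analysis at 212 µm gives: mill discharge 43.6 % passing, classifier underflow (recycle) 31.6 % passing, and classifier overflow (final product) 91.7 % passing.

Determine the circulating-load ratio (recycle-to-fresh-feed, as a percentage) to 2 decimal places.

CL = 400.83 %

Balance %-passing 212 µm (r = R/F):
(1+r)d = ru + o → r = (o−d)/(d−u)
r = (91.7 − 43.6)/(43.6 − 31.6) = 48.1/12.0 = 4.0083
CL = 100·r = 400.83 %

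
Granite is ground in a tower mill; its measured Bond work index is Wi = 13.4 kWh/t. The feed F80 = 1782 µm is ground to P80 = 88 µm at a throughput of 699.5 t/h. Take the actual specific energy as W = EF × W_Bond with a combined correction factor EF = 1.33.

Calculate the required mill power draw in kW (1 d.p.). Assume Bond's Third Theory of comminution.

P = 10336.1 kW

W = 10 Wi (P80^-0.5 − F80^-0.5)
W = 10·13.4·(1/√88 − 1/√1782) = 10·13.4·(0.082911) = 11.1101 kWh/t
With EF = 1.33: W = 11.1101·1.33 = 14.7765 kWh/t
P = W·T = 14.7765·699.5 = 10336.1 kW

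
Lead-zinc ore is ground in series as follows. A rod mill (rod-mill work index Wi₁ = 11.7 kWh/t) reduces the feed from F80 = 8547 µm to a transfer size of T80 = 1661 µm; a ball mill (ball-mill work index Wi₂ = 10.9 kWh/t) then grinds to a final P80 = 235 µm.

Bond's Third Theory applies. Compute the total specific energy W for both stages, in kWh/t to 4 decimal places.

W = 6.0411 kWh/t

W = 10 Wi (1/√P80 − 1/√F80)  [Bond]
Stage 1 (8547→1661 µm, Wi₁=11.7): W₁ = 10·11.7·(0.024537 − 0.010817) = 1.6052 kWh/t
Stage 2 (1661→235 µm, Wi₂=10.9): W₂ = 10·10.9·(0.065233 − 0.024537) = 4.4359 kWh/t
W = W₁ + W₂ = 1.6052 + 4.4359 = 6.0411 kWh/t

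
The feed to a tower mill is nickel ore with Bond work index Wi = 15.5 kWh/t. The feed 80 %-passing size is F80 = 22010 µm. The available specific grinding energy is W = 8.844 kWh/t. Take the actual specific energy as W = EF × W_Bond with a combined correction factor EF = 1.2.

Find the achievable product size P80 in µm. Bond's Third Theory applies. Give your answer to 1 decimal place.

Bond:  W = 10 Wi (1/√P − 1/√F)
W_Bond = W / EF = 8.844 / 1.2 = 7.3700 kWh/t
P80^(−½) = W_Bond/(10 Wi) + F80^(−½)
  = 7.3700/(10·15.5) + 1/√22010 = 0.047548 + 0.006740 = 0.054289
P80 = (1/0.054289)² = 18.4200² = 339.30 µm

P80 = 339.3 µm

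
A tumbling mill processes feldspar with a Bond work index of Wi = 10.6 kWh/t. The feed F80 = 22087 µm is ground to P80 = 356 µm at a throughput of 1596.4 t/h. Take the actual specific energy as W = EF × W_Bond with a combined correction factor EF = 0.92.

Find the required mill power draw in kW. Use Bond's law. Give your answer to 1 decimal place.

P = 7203.5 kW

W = 10·Wi·[P80^(−½) − F80^(−½)]
W = 10·10.6·(1/√356 − 1/√22087) = 10·10.6·(0.046271) = 4.9047 kWh/t
With EF = 0.92: W = 4.9047·0.92 = 4.5124 kWh/t
Mill draw = 4.5124 × 1596.4 = 7203.5 kW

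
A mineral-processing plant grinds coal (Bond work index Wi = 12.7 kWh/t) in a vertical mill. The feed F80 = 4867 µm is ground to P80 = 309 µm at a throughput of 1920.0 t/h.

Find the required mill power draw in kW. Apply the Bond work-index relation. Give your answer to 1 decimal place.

Bond: W = 10·Wi·(1/√P80 − 1/√F80)
W = 10·12.7·(1/√309 − 1/√4867) = 10·12.7·(0.042554) = 5.4044 kWh/t
P = W·T = 5.4044·1920.0 = 10376.4 kW

P = 10376.4 kW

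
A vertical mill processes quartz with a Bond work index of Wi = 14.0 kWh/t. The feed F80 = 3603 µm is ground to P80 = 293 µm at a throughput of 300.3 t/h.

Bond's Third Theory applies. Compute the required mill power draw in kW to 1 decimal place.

W_Bond = 10·Wi·(1/√P₈₀ − 1/√F₈₀)
W = 10·14.0·(1/√293 − 1/√3603) = 10·14.0·(0.041761) = 5.8465 kWh/t
Mill draw = 5.8465 × 300.3 = 1755.7 kW

P = 1755.7 kW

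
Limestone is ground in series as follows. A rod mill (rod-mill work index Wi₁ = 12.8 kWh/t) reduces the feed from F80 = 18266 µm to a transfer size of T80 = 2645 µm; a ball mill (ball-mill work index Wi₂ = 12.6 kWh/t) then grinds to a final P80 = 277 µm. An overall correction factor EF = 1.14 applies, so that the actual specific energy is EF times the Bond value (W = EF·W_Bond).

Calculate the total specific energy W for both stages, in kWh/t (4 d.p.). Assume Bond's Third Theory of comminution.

Bond: W = 10·Wi·(1/√P80 − 1/√F80)
Stage 1 (18266→2645 µm, Wi₁=12.8): W₁ = 10·12.8·(0.019444 − 0.007399) = 1.5418 kWh/t
Stage 2 (2645→277 µm, Wi₂=12.6): W₂ = 10·12.6·(0.060084 − 0.019444) = 5.1207 kWh/t
W = W₁ + W₂ = 1.5418 + 5.1207 = 6.6624 kWh/t
With EF = 1.14: W = 6.6624·1.14 = 7.5951 kWh/t

W = 7.5951 kWh/t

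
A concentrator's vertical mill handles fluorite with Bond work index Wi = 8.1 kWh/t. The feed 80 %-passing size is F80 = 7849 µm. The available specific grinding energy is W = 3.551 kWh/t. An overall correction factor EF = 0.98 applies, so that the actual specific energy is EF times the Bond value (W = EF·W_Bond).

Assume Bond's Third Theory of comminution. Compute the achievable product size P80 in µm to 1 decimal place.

P80 = 318.6 µm

W = 10 Wi (1/√P80 − 1/√F80)  [Bond]
W_Bond = W / EF = 3.551 / 0.98 = 3.6235 kWh/t
⇒ 1/√P80 = W_Bond/(10 Wi) + 1/√F80
  = 3.6235/(10·8.1) + 1/√7849 = 0.044734 + 0.011287 = 0.056022
P80 = (1/0.056022)² = 17.8503² = 318.63 µm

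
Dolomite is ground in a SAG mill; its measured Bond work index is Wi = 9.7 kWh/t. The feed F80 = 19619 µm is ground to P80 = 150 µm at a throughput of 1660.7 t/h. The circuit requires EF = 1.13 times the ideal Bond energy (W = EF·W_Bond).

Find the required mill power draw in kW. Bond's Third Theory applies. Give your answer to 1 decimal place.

W = 10 Wi (1/√P80 − 1/√F80)  [Bond]
W = 10·9.7·(1/√150 − 1/√19619) = 10·9.7·(0.074510) = 7.2275 kWh/t
Corrected W = EF·W_Bond = 1.13·7.2275 = 8.1671 kWh/t
P_mill = W·ṁ = 8.1671·1660.7 = 13563.1 kW

P = 13563.1 kW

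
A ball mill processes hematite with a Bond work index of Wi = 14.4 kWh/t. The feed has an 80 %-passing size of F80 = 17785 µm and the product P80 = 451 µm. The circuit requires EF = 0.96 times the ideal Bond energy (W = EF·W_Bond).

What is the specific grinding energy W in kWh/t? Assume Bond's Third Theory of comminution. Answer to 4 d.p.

W = 10·Wi·(P80^(-½) − F80^(-½))
1/√451 = 0.047088;  1/√17785 = 0.007498
W = 10·14.4·(0.047088 − 0.007498) = 5.7009 kWh/t
Corrected W = EF·W_Bond = 0.96·5.7009 = 5.4729 kWh/t

W = 5.4729 kWh/t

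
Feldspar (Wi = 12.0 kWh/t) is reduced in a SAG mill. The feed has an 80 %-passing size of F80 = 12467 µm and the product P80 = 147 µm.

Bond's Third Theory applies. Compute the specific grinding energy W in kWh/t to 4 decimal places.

W = 8.8227 kWh/t

W = 10·Wi·[P80^(−½) − F80^(−½)]
1/√147 = 0.082479;  1/√12467 = 0.008956
W = 10·12.0·(0.082479 − 0.008956) = 8.8227 kWh/t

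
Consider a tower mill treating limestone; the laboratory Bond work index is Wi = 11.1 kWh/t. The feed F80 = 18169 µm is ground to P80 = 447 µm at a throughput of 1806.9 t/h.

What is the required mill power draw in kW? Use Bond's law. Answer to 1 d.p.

W = 10·Wi·(P80^(-½) − F80^(-½))
W = 10·11.1·(1/√447 − 1/√18169) = 10·11.1·(0.039880) = 4.4266 kWh/t
Mill draw = 4.4266 × 1806.9 = 7998.5 kW

P = 7998.5 kW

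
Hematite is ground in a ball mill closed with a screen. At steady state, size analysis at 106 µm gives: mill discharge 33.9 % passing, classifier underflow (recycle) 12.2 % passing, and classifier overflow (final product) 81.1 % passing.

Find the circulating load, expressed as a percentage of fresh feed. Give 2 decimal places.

Mass balance on the −106 µm fraction:
r = (o − d)/(d − u)
r = (81.1 − 33.9)/(33.9 − 12.2) = 47.2/21.7 = 2.1751
CL = 100·r = 217.51 %

CL = 217.51 %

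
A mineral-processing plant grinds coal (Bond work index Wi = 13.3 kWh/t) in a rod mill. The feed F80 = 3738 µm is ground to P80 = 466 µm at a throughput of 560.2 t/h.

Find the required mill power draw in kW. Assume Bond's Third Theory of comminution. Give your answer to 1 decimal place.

Bond: W = 10·Wi·(1/√P80 − 1/√F80)
W = 10·13.3·(1/√466 − 1/√3738) = 10·13.3·(0.029968) = 3.9857 kWh/t
Mill draw = 3.9857 × 560.2 = 2232.8 kW

P = 2232.8 kW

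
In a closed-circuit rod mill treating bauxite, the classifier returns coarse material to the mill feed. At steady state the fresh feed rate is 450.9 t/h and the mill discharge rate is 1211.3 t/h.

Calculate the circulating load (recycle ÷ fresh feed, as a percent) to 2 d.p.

Discharge = new feed + return, hence
R = M − F = 1211.3 − 450.9 = 760.4 t/h
CL = 100·R/F = 100·760.4/450.9 = 168.64 %

CL = 168.64 %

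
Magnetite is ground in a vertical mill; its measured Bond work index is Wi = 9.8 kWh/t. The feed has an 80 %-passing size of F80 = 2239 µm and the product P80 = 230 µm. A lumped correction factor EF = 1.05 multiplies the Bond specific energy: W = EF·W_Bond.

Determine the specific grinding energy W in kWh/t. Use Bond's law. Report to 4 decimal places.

W = 4.6104 kWh/t

Bond: W = 10·Wi·(1/√P80 − 1/√F80)
1/√230 = 0.065938;  1/√2239 = 0.021134
W = 10·9.8·(0.065938 − 0.021134) = 4.3908 kWh/t
With EF = 1.05: W = 4.3908·1.05 = 4.6104 kWh/t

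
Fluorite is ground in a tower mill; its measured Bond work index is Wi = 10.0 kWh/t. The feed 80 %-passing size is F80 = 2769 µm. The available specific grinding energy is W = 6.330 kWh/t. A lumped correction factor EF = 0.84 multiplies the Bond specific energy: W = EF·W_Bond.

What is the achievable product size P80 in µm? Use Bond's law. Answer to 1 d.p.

P80 = 112.3 µm

Bond:  W = 10 Wi (1/√P − 1/√F)
W_Bond = W / EF = 6.330 / 0.84 = 7.5357 kWh/t
⇒ 1/√P80 = W_Bond/(10·Wi) + 1/√F80
  = 7.5357/(10·10.0) + 1/√2769 = 0.075357 + 0.019004 = 0.094361
P80 = (1/0.094361)² = 10.5976² = 112.31 µm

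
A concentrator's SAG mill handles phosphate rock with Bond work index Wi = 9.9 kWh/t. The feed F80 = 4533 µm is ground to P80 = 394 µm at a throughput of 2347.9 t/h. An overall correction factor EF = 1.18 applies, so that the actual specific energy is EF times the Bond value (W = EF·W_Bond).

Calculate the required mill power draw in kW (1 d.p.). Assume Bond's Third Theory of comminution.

W = 10 Wi / √P80 − 10 Wi / √F80
W = 10·9.9·(1/√394 − 1/√4533) = 10·9.9·(0.035527) = 3.5171 kWh/t
Apply correction: 3.5171 × 1.18 = 4.1502 kWh/t
P_mill = W·ṁ = 4.1502·2347.9 = 9744.3 kW

P = 9744.3 kW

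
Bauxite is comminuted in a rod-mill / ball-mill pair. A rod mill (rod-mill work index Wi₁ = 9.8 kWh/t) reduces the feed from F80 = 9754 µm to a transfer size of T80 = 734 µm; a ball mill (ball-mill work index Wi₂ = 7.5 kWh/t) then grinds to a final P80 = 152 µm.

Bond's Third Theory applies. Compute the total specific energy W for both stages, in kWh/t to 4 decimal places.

W = 5.9400 kWh/t

Bond:  W = 10 Wi (1/√P − 1/√F)
Stage 1 (9754→734 µm, Wi₁=9.8): W₁ = 10·9.8·(0.036911 − 0.010125) = 2.6250 kWh/t
Stage 2 (734→152 µm, Wi₂=7.5): W₂ = 10·7.5·(0.081111 − 0.036911) = 3.3150 kWh/t
W = W₁ + W₂ = 2.6250 + 3.3150 = 5.9400 kWh/t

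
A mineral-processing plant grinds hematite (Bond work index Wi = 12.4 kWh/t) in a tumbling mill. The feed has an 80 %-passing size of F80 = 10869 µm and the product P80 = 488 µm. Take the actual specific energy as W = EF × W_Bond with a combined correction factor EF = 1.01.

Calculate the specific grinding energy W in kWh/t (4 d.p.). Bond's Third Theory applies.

W = 4.4681 kWh/t

W_Bond = 10·Wi·(1/√P₈₀ − 1/√F₈₀)
1/√488 = 0.045268;  1/√10869 = 0.009592
W = 10·12.4·(0.045268 − 0.009592) = 4.4238 kWh/t
Apply correction: 4.4238 × 1.01 = 4.4681 kWh/t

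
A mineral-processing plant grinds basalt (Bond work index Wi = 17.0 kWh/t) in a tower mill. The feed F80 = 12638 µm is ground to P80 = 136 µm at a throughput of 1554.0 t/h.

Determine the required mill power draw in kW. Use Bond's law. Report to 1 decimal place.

W = 10·Wi·(P80^(-½) − F80^(-½))
W = 10·17.0·(1/√136 − 1/√12638) = 10·17.0·(0.076854) = 13.0652 kWh/t
Power = W × throughput = 13.0652 kWh/t × 1554.0 t/h = 20303.3 kW

P = 20303.3 kW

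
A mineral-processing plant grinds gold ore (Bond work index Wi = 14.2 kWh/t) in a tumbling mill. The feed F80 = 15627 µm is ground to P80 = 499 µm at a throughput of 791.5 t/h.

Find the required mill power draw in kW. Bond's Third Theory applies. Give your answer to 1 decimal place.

P = 4132.3 kW

W = 10·Wi·[P80^(−½) − F80^(−½)]
W = 10·14.2·(1/√499 − 1/√15627) = 10·14.2·(0.036767) = 5.2209 kWh/t
P_mill = W·ṁ = 5.2209·791.5 = 4132.3 kW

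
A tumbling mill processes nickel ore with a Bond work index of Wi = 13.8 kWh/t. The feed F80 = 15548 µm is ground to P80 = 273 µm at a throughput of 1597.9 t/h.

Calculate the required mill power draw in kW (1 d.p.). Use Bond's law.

W = 10·Wi·[P80^(−½) − F80^(−½)]
W = 10·13.8·(1/√273 − 1/√15548) = 10·13.8·(0.052503) = 7.2454 kWh/t
Power = W × throughput = 7.2454 kWh/t × 1597.9 t/h = 11577.4 kW

P = 11577.4 kW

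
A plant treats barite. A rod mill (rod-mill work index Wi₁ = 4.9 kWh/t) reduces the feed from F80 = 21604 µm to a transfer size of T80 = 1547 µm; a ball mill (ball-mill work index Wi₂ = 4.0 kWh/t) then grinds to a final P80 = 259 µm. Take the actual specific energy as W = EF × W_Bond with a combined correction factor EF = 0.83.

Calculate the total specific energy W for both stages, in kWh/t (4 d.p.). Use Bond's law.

Bond:  W = 10 Wi (1/√P − 1/√F)
Stage 1 (21604→1547 µm, Wi₁=4.9): W₁ = 10·4.9·(0.025425 − 0.006804) = 0.9124 kWh/t
Stage 2 (1547→259 µm, Wi₂=4.0): W₂ = 10·4.0·(0.062137 − 0.025425) = 1.4685 kWh/t
W = W₁ + W₂ = 0.9124 + 1.4685 = 2.3809 kWh/t
Apply correction: 2.3809 × 0.83 = 1.9762 kWh/t

W = 1.9762 kWh/t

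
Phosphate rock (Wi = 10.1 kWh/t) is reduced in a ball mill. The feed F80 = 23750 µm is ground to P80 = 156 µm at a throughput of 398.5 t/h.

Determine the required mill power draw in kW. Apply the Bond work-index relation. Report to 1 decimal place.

P = 2961.3 kW

W = 10·Wi·(P80^(-½) − F80^(-½))
W = 10·10.1·(1/√156 − 1/√23750) = 10·10.1·(0.073575) = 7.4311 kWh/t
P_mill = W·ṁ = 7.4311·398.5 = 2961.3 kW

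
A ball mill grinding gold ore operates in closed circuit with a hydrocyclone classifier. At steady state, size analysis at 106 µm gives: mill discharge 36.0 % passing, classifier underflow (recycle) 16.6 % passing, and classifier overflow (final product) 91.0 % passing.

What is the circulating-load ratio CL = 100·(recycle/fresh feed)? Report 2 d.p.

CL = 283.51 %

Mass balance on the −106 µm fraction:
r = (o − d)/(d − u)
r = (91.0 − 36.0)/(36.0 − 16.6) = 55.0/19.4 = 2.8351
CL = 100·r = 283.51 %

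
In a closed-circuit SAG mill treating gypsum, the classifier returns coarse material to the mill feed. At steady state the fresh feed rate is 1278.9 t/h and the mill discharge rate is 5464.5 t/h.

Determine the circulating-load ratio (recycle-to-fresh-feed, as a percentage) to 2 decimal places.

CL = 327.28 %

Discharge = new feed + return, hence
R = M − F = 5464.5 − 1278.9 = 4185.6 t/h
CL = 100·R/F = 100·4185.6/1278.9 = 327.28 %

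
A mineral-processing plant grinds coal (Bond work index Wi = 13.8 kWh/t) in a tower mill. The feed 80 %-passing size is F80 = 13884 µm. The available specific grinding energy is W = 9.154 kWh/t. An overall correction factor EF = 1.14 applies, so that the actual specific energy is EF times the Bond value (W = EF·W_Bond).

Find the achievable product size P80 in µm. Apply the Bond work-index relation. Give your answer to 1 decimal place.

P80 = 225.0 µm

W = 10·Wi·[P80^(−½) − F80^(−½)]
W_Bond = W / EF = 9.154 / 1.14 = 8.0298 kWh/t
⇒ 1/√P80 = W_Bond/(10 Wi) + 1/√F80
  = 8.0298/(10·13.8) + 1/√13884 = 0.058187 + 0.008487 = 0.066674
P80 = (1/0.066674)² = 14.9984² = 224.95 µm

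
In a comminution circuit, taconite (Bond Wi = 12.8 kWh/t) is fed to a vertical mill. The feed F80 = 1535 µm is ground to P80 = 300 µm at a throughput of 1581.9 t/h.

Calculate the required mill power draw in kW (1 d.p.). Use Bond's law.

P = 6522.2 kW

W = 10 Wi (P80^-0.5 − F80^-0.5)
W = 10·12.8·(1/√300 − 1/√1535) = 10·12.8·(0.032211) = 4.1230 kWh/t
P = W·T = 4.1230·1581.9 = 6522.2 kW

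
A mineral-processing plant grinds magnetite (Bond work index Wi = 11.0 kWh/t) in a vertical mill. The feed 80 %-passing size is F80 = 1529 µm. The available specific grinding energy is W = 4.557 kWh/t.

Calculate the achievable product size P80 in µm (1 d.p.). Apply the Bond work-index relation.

P80 = 222.8 µm

Bond: W = 10·Wi·(1/√P80 − 1/√F80)
P80^(−½) = W/(10 Wi) + F80^(−½)
  = 4.5570/(10·11.0) + 1/√1529 = 0.041427 + 0.025574 = 0.067001
P80 = (1/0.067001)² = 14.9251² = 222.76 µm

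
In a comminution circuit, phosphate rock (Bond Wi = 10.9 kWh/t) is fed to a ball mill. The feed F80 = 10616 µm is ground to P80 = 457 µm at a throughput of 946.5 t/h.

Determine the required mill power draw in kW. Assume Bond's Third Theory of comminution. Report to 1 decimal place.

W = 10 Wi (P80^-0.5 − F80^-0.5)
W = 10·10.9·(1/√457 − 1/√10616) = 10·10.9·(0.037072) = 4.0409 kWh/t
P_mill = W·ṁ = 4.0409·946.5 = 3824.7 kW

P = 3824.7 kW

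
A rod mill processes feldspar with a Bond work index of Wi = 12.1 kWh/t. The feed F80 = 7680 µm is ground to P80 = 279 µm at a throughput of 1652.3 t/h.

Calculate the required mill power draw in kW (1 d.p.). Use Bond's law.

P = 9688.0 kW

W = 10·Wi·(P80^(-½) − F80^(-½))
W = 10·12.1·(1/√279 − 1/√7680) = 10·12.1·(0.048458) = 5.8634 kWh/t
P = W·T = 5.8634·1652.3 = 9688.0 kW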